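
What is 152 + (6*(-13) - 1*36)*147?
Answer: -16606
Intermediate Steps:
152 + (6*(-13) - 1*36)*147 = 152 + (-78 - 36)*147 = 152 - 114*147 = 152 - 16758 = -16606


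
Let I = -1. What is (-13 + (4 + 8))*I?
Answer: 1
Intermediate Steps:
(-13 + (4 + 8))*I = (-13 + (4 + 8))*(-1) = (-13 + 12)*(-1) = -1*(-1) = 1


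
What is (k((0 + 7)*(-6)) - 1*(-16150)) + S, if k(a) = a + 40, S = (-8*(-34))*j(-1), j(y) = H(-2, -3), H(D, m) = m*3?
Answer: 13700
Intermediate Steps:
H(D, m) = 3*m
j(y) = -9 (j(y) = 3*(-3) = -9)
S = -2448 (S = -8*(-34)*(-9) = 272*(-9) = -2448)
k(a) = 40 + a
(k((0 + 7)*(-6)) - 1*(-16150)) + S = ((40 + (0 + 7)*(-6)) - 1*(-16150)) - 2448 = ((40 + 7*(-6)) + 16150) - 2448 = ((40 - 42) + 16150) - 2448 = (-2 + 16150) - 2448 = 16148 - 2448 = 13700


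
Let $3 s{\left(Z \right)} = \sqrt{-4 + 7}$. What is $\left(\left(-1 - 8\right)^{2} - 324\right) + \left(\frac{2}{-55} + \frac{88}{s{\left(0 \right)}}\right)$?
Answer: $- \frac{13367}{55} + 88 \sqrt{3} \approx -90.616$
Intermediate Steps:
$s{\left(Z \right)} = \frac{\sqrt{3}}{3}$ ($s{\left(Z \right)} = \frac{\sqrt{-4 + 7}}{3} = \frac{\sqrt{3}}{3}$)
$\left(\left(-1 - 8\right)^{2} - 324\right) + \left(\frac{2}{-55} + \frac{88}{s{\left(0 \right)}}\right) = \left(\left(-1 - 8\right)^{2} - 324\right) + \left(\frac{2}{-55} + \frac{88}{\frac{1}{3} \sqrt{3}}\right) = \left(\left(-9\right)^{2} - 324\right) + \left(2 \left(- \frac{1}{55}\right) + 88 \sqrt{3}\right) = \left(81 - 324\right) - \left(\frac{2}{55} - 88 \sqrt{3}\right) = -243 - \left(\frac{2}{55} - 88 \sqrt{3}\right) = - \frac{13367}{55} + 88 \sqrt{3}$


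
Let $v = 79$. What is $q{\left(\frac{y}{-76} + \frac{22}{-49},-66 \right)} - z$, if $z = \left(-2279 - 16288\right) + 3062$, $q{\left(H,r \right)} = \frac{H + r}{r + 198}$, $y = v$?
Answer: $\frac{7621510513}{491568} \approx 15504.0$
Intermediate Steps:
$y = 79$
$q{\left(H,r \right)} = \frac{H + r}{198 + r}$
$z = -15505$ ($z = -18567 + 3062 = -15505$)
$q{\left(\frac{y}{-76} + \frac{22}{-49},-66 \right)} - z = \frac{\left(\frac{79}{-76} + \frac{22}{-49}\right) - 66}{198 - 66} - -15505 = \frac{\left(79 \left(- \frac{1}{76}\right) + 22 \left(- \frac{1}{49}\right)\right) - 66}{132} + 15505 = \frac{\left(- \frac{79}{76} - \frac{22}{49}\right) - 66}{132} + 15505 = \frac{- \frac{5543}{3724} - 66}{132} + 15505 = \frac{1}{132} \left(- \frac{251327}{3724}\right) + 15505 = - \frac{251327}{491568} + 15505 = \frac{7621510513}{491568}$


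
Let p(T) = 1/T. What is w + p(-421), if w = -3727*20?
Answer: -31381341/421 ≈ -74540.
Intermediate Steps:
w = -74540
w + p(-421) = -74540 + 1/(-421) = -74540 - 1/421 = -31381341/421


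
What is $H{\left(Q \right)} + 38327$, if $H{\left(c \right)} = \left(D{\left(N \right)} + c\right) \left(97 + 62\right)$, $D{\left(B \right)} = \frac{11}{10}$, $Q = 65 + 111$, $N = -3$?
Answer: $\frac{664859}{10} \approx 66486.0$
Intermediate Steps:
$Q = 176$
$D{\left(B \right)} = \frac{11}{10}$ ($D{\left(B \right)} = 11 \cdot \frac{1}{10} = \frac{11}{10}$)
$H{\left(c \right)} = \frac{1749}{10} + 159 c$ ($H{\left(c \right)} = \left(\frac{11}{10} + c\right) \left(97 + 62\right) = \left(\frac{11}{10} + c\right) 159 = \frac{1749}{10} + 159 c$)
$H{\left(Q \right)} + 38327 = \left(\frac{1749}{10} + 159 \cdot 176\right) + 38327 = \left(\frac{1749}{10} + 27984\right) + 38327 = \frac{281589}{10} + 38327 = \frac{664859}{10}$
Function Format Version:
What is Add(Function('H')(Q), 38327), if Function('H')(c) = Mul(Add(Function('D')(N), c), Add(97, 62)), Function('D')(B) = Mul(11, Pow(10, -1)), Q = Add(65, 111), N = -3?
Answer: Rational(664859, 10) ≈ 66486.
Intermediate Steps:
Q = 176
Function('D')(B) = Rational(11, 10) (Function('D')(B) = Mul(11, Rational(1, 10)) = Rational(11, 10))
Function('H')(c) = Add(Rational(1749, 10), Mul(159, c)) (Function('H')(c) = Mul(Add(Rational(11, 10), c), Add(97, 62)) = Mul(Add(Rational(11, 10), c), 159) = Add(Rational(1749, 10), Mul(159, c)))
Add(Function('H')(Q), 38327) = Add(Add(Rational(1749, 10), Mul(159, 176)), 38327) = Add(Add(Rational(1749, 10), 27984), 38327) = Add(Rational(281589, 10), 38327) = Rational(664859, 10)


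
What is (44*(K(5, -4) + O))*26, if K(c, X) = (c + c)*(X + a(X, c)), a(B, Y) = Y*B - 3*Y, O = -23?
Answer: -472472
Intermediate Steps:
a(B, Y) = -3*Y + B*Y (a(B, Y) = B*Y - 3*Y = -3*Y + B*Y)
K(c, X) = 2*c*(X + c*(-3 + X)) (K(c, X) = (c + c)*(X + c*(-3 + X)) = (2*c)*(X + c*(-3 + X)) = 2*c*(X + c*(-3 + X)))
(44*(K(5, -4) + O))*26 = (44*(2*5*(-4 + 5*(-3 - 4)) - 23))*26 = (44*(2*5*(-4 + 5*(-7)) - 23))*26 = (44*(2*5*(-4 - 35) - 23))*26 = (44*(2*5*(-39) - 23))*26 = (44*(-390 - 23))*26 = (44*(-413))*26 = -18172*26 = -472472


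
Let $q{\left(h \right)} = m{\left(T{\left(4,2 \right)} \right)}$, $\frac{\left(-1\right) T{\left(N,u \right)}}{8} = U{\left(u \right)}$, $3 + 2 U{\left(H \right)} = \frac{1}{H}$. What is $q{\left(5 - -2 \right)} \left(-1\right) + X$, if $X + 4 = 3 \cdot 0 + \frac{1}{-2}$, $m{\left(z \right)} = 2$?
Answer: $- \frac{13}{2} \approx -6.5$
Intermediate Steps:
$U{\left(H \right)} = - \frac{3}{2} + \frac{1}{2 H}$
$T{\left(N,u \right)} = - \frac{4 \left(1 - 3 u\right)}{u}$ ($T{\left(N,u \right)} = - 8 \frac{1 - 3 u}{2 u} = - \frac{4 \left(1 - 3 u\right)}{u}$)
$X = - \frac{9}{2}$ ($X = -4 + \left(3 \cdot 0 + \frac{1}{-2}\right) = -4 + \left(0 - \frac{1}{2}\right) = -4 - \frac{1}{2} = - \frac{9}{2} \approx -4.5$)
$q{\left(h \right)} = 2$
$q{\left(5 - -2 \right)} \left(-1\right) + X = 2 \left(-1\right) - \frac{9}{2} = -2 - \frac{9}{2} = - \frac{13}{2}$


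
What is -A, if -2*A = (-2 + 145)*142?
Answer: 10153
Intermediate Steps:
A = -10153 (A = -(-2 + 145)*142/2 = -143*142/2 = -1/2*20306 = -10153)
-A = -1*(-10153) = 10153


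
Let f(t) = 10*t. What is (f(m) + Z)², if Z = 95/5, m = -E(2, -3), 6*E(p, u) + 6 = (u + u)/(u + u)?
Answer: 6724/9 ≈ 747.11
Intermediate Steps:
E(p, u) = -⅚ (E(p, u) = -1 + ((u + u)/(u + u))/6 = -1 + ((2*u)/((2*u)))/6 = -1 + ((2*u)*(1/(2*u)))/6 = -1 + (⅙)*1 = -1 + ⅙ = -⅚)
m = ⅚ (m = -1*(-⅚) = ⅚ ≈ 0.83333)
Z = 19 (Z = 95*(⅕) = 19)
(f(m) + Z)² = (10*(⅚) + 19)² = (25/3 + 19)² = (82/3)² = 6724/9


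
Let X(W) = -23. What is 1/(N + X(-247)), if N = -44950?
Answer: -1/44973 ≈ -2.2236e-5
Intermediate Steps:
1/(N + X(-247)) = 1/(-44950 - 23) = 1/(-44973) = -1/44973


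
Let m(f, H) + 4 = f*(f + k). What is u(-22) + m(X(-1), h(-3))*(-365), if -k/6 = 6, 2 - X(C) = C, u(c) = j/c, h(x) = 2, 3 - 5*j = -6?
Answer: 4135441/110 ≈ 37595.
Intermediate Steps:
j = 9/5 (j = ⅗ - ⅕*(-6) = ⅗ + 6/5 = 9/5 ≈ 1.8000)
u(c) = 9/(5*c)
X(C) = 2 - C
k = -36 (k = -6*6 = -36)
m(f, H) = -4 + f*(-36 + f) (m(f, H) = -4 + f*(f - 36) = -4 + f*(-36 + f))
u(-22) + m(X(-1), h(-3))*(-365) = (9/5)/(-22) + (-4 + (2 - 1*(-1))² - 36*(2 - 1*(-1)))*(-365) = (9/5)*(-1/22) + (-4 + (2 + 1)² - 36*(2 + 1))*(-365) = -9/110 + (-4 + 3² - 36*3)*(-365) = -9/110 + (-4 + 9 - 108)*(-365) = -9/110 - 103*(-365) = -9/110 + 37595 = 4135441/110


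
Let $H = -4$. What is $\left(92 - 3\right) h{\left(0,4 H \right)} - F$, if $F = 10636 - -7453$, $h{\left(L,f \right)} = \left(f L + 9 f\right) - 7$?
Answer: $-31528$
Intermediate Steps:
$h{\left(L,f \right)} = -7 + 9 f + L f$ ($h{\left(L,f \right)} = \left(L f + 9 f\right) - 7 = \left(9 f + L f\right) - 7 = -7 + 9 f + L f$)
$F = 18089$ ($F = 10636 + 7453 = 18089$)
$\left(92 - 3\right) h{\left(0,4 H \right)} - F = \left(92 - 3\right) \left(-7 + 9 \cdot 4 \left(-4\right) + 0 \cdot 4 \left(-4\right)\right) - 18089 = 89 \left(-7 + 9 \left(-16\right) + 0 \left(-16\right)\right) - 18089 = 89 \left(-7 - 144 + 0\right) - 18089 = 89 \left(-151\right) - 18089 = -13439 - 18089 = -31528$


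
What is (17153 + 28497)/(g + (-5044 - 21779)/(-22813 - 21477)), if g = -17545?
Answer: -2021838500/777041227 ≈ -2.6020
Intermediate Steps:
(17153 + 28497)/(g + (-5044 - 21779)/(-22813 - 21477)) = (17153 + 28497)/(-17545 + (-5044 - 21779)/(-22813 - 21477)) = 45650/(-17545 - 26823/(-44290)) = 45650/(-17545 - 26823*(-1/44290)) = 45650/(-17545 + 26823/44290) = 45650/(-777041227/44290) = 45650*(-44290/777041227) = -2021838500/777041227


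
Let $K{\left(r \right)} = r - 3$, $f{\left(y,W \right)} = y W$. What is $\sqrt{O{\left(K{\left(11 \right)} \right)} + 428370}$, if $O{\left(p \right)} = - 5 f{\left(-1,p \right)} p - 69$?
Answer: $\sqrt{428621} \approx 654.69$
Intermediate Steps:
$f{\left(y,W \right)} = W y$
$K{\left(r \right)} = -3 + r$ ($K{\left(r \right)} = r - 3 = -3 + r$)
$O{\left(p \right)} = -69 + 5 p^{2}$ ($O{\left(p \right)} = - 5 p \left(-1\right) p - 69 = - 5 \left(- p\right) p - 69 = 5 p p - 69 = 5 p^{2} - 69 = -69 + 5 p^{2}$)
$\sqrt{O{\left(K{\left(11 \right)} \right)} + 428370} = \sqrt{\left(-69 + 5 \left(-3 + 11\right)^{2}\right) + 428370} = \sqrt{\left(-69 + 5 \cdot 8^{2}\right) + 428370} = \sqrt{\left(-69 + 5 \cdot 64\right) + 428370} = \sqrt{\left(-69 + 320\right) + 428370} = \sqrt{251 + 428370} = \sqrt{428621}$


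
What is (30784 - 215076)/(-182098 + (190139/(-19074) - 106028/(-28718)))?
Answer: 50474550145272/49875368618333 ≈ 1.0120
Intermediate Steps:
(30784 - 215076)/(-182098 + (190139/(-19074) - 106028/(-28718))) = -184292/(-182098 + (190139*(-1/19074) - 106028*(-1/28718))) = -184292/(-182098 + (-190139/19074 + 53014/14359)) = -184292/(-182098 - 1719016865/273883566) = -184292/(-49875368618333/273883566) = -184292*(-273883566/49875368618333) = 50474550145272/49875368618333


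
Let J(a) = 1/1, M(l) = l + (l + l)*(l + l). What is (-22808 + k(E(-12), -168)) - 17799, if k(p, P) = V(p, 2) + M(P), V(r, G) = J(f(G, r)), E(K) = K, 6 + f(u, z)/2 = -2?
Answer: 72122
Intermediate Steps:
f(u, z) = -16 (f(u, z) = -12 + 2*(-2) = -12 - 4 = -16)
M(l) = l + 4*l**2 (M(l) = l + (2*l)*(2*l) = l + 4*l**2)
J(a) = 1
V(r, G) = 1
k(p, P) = 1 + P*(1 + 4*P)
(-22808 + k(E(-12), -168)) - 17799 = (-22808 + (1 - 168*(1 + 4*(-168)))) - 17799 = (-22808 + (1 - 168*(1 - 672))) - 17799 = (-22808 + (1 - 168*(-671))) - 17799 = (-22808 + (1 + 112728)) - 17799 = (-22808 + 112729) - 17799 = 89921 - 17799 = 72122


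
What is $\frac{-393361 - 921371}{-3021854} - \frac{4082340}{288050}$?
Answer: $- \frac{597876345288}{43522252235} \approx -13.737$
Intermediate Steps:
$\frac{-393361 - 921371}{-3021854} - \frac{4082340}{288050} = \left(-393361 - 921371\right) \left(- \frac{1}{3021854}\right) - \frac{408234}{28805} = \left(-1314732\right) \left(- \frac{1}{3021854}\right) - \frac{408234}{28805} = \frac{657366}{1510927} - \frac{408234}{28805} = - \frac{597876345288}{43522252235}$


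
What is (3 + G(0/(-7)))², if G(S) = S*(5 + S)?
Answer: 9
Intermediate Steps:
(3 + G(0/(-7)))² = (3 + (0/(-7))*(5 + 0/(-7)))² = (3 + (0*(-⅐))*(5 + 0*(-⅐)))² = (3 + 0*(5 + 0))² = (3 + 0*5)² = (3 + 0)² = 3² = 9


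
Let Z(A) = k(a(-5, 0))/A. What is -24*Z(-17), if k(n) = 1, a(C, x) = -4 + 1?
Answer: 24/17 ≈ 1.4118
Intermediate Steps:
a(C, x) = -3
Z(A) = 1/A
-24*Z(-17) = -24/(-17) = -24*(-1/17) = 24/17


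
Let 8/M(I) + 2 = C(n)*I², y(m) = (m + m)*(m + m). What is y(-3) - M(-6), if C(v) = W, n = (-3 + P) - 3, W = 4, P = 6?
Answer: 2552/71 ≈ 35.944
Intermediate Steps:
n = 0 (n = (-3 + 6) - 3 = 3 - 3 = 0)
y(m) = 4*m² (y(m) = (2*m)*(2*m) = 4*m²)
C(v) = 4
M(I) = 8/(-2 + 4*I²)
y(-3) - M(-6) = 4*(-3)² - 4/(-1 + 2*(-6)²) = 4*9 - 4/(-1 + 2*36) = 36 - 4/(-1 + 72) = 36 - 4/71 = 2552/71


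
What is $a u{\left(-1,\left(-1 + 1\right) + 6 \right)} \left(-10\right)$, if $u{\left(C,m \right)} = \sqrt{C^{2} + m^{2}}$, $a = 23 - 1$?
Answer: $- 220 \sqrt{37} \approx -1338.2$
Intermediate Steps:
$a = 22$
$a u{\left(-1,\left(-1 + 1\right) + 6 \right)} \left(-10\right) = 22 \sqrt{\left(-1\right)^{2} + \left(\left(-1 + 1\right) + 6\right)^{2}} \left(-10\right) = 22 \sqrt{1 + \left(0 + 6\right)^{2}} \left(-10\right) = 22 \sqrt{1 + 6^{2}} \left(-10\right) = 22 \sqrt{1 + 36} \left(-10\right) = 22 \sqrt{37} \left(-10\right) = - 220 \sqrt{37}$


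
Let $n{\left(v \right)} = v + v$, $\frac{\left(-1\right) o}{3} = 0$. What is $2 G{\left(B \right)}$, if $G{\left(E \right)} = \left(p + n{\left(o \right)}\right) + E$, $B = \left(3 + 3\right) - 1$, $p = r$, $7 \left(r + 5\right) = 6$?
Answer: $\frac{12}{7} \approx 1.7143$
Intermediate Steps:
$o = 0$ ($o = \left(-3\right) 0 = 0$)
$r = - \frac{29}{7}$ ($r = -5 + \frac{1}{7} \cdot 6 = -5 + \frac{6}{7} = - \frac{29}{7} \approx -4.1429$)
$p = - \frac{29}{7} \approx -4.1429$
$n{\left(v \right)} = 2 v$
$B = 5$ ($B = 6 - 1 = 5$)
$G{\left(E \right)} = - \frac{29}{7} + E$ ($G{\left(E \right)} = \left(- \frac{29}{7} + 2 \cdot 0\right) + E = \left(- \frac{29}{7} + 0\right) + E = - \frac{29}{7} + E$)
$2 G{\left(B \right)} = 2 \left(- \frac{29}{7} + 5\right) = 2 \cdot \frac{6}{7} = \frac{12}{7}$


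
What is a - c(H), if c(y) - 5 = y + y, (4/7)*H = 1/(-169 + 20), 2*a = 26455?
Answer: 1970156/149 ≈ 13223.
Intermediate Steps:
a = 26455/2 (a = (½)*26455 = 26455/2 ≈ 13228.)
H = -7/596 (H = 7/(4*(-169 + 20)) = (7/4)/(-149) = (7/4)*(-1/149) = -7/596 ≈ -0.011745)
c(y) = 5 + 2*y (c(y) = 5 + (y + y) = 5 + 2*y)
a - c(H) = 26455/2 - (5 + 2*(-7/596)) = 26455/2 - (5 - 7/298) = 26455/2 - 1*1483/298 = 26455/2 - 1483/298 = 1970156/149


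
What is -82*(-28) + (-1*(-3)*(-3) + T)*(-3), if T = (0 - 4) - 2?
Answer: 2341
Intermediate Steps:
T = -6 (T = -4 - 2 = -6)
-82*(-28) + (-1*(-3)*(-3) + T)*(-3) = -82*(-28) + (-1*(-3)*(-3) - 6)*(-3) = 2296 + (3*(-3) - 6)*(-3) = 2296 + (-9 - 6)*(-3) = 2296 - 15*(-3) = 2296 + 45 = 2341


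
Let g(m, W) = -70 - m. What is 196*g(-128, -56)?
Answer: 11368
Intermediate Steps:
196*g(-128, -56) = 196*(-70 - 1*(-128)) = 196*(-70 + 128) = 196*58 = 11368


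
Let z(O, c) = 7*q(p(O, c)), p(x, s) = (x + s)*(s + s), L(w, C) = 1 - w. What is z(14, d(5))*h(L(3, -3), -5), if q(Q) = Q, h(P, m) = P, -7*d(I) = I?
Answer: 1860/7 ≈ 265.71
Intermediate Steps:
p(x, s) = 2*s*(s + x) (p(x, s) = (s + x)*(2*s) = 2*s*(s + x))
d(I) = -I/7
z(O, c) = 14*c*(O + c) (z(O, c) = 7*(2*c*(c + O)) = 7*(2*c*(O + c)) = 14*c*(O + c))
z(14, d(5))*h(L(3, -3), -5) = (14*(-⅐*5)*(14 - ⅐*5))*(1 - 1*3) = (14*(-5/7)*(14 - 5/7))*(1 - 3) = (14*(-5/7)*(93/7))*(-2) = -930/7*(-2) = 1860/7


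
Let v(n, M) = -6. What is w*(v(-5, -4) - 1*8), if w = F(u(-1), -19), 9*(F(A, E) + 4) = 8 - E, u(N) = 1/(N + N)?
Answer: 14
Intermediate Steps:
u(N) = 1/(2*N)
F(A, E) = -28/9 - E/9 (F(A, E) = -4 + (8 - E)/9 = -4 + (8/9 - E/9) = -28/9 - E/9)
w = -1 (w = -28/9 - ⅑*(-19) = -28/9 + 19/9 = -1)
w*(v(-5, -4) - 1*8) = -(-6 - 1*8) = -(-6 - 8) = -1*(-14) = 14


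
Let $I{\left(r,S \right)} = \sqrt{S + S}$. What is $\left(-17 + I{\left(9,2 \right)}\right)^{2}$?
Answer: $225$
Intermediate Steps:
$I{\left(r,S \right)} = \sqrt{2} \sqrt{S}$ ($I{\left(r,S \right)} = \sqrt{2 S} = \sqrt{2} \sqrt{S}$)
$\left(-17 + I{\left(9,2 \right)}\right)^{2} = \left(-17 + \sqrt{2} \sqrt{2}\right)^{2} = \left(-17 + 2\right)^{2} = \left(-15\right)^{2} = 225$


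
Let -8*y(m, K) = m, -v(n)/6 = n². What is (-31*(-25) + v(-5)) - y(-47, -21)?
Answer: 4953/8 ≈ 619.13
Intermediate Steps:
v(n) = -6*n²
y(m, K) = -m/8
(-31*(-25) + v(-5)) - y(-47, -21) = (-31*(-25) - 6*(-5)²) - (-1)*(-47)/8 = (775 - 6*25) - 1*47/8 = (775 - 150) - 47/8 = 625 - 47/8 = 4953/8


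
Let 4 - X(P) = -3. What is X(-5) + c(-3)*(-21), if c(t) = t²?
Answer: -182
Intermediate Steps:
X(P) = 7 (X(P) = 4 - 1*(-3) = 4 + 3 = 7)
X(-5) + c(-3)*(-21) = 7 + (-3)²*(-21) = 7 + 9*(-21) = 7 - 189 = -182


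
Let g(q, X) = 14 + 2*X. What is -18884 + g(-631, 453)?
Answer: -17964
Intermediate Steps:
-18884 + g(-631, 453) = -18884 + (14 + 2*453) = -18884 + (14 + 906) = -18884 + 920 = -17964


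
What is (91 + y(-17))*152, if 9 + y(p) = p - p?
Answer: 12464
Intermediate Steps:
y(p) = -9 (y(p) = -9 + (p - p) = -9 + 0 = -9)
(91 + y(-17))*152 = (91 - 9)*152 = 82*152 = 12464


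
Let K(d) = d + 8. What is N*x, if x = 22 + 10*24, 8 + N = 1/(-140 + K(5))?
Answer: -266454/127 ≈ -2098.1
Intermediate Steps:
K(d) = 8 + d
N = -1017/127 (N = -8 + 1/(-140 + (8 + 5)) = -8 + 1/(-140 + 13) = -8 + 1/(-127) = -8 - 1/127 = -1017/127 ≈ -8.0079)
x = 262 (x = 22 + 240 = 262)
N*x = -1017/127*262 = -266454/127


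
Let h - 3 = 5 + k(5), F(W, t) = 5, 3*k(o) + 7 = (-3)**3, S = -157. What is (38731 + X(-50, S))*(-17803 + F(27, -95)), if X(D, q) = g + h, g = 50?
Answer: -2070494734/3 ≈ -6.9016e+8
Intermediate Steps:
k(o) = -34/3 (k(o) = -7/3 + (1/3)*(-3)**3 = -7/3 + (1/3)*(-27) = -7/3 - 9 = -34/3)
h = -10/3 (h = 3 + (5 - 34/3) = 3 - 19/3 = -10/3 ≈ -3.3333)
X(D, q) = 140/3 (X(D, q) = 50 - 10/3 = 140/3)
(38731 + X(-50, S))*(-17803 + F(27, -95)) = (38731 + 140/3)*(-17803 + 5) = (116333/3)*(-17798) = -2070494734/3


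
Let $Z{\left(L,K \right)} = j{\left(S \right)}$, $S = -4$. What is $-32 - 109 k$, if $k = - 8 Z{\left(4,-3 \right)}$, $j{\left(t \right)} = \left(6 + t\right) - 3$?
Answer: $-904$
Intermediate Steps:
$j{\left(t \right)} = 3 + t$
$Z{\left(L,K \right)} = -1$ ($Z{\left(L,K \right)} = 3 - 4 = -1$)
$k = 8$ ($k = \left(-8\right) \left(-1\right) = 8$)
$-32 - 109 k = -32 - 872 = -904$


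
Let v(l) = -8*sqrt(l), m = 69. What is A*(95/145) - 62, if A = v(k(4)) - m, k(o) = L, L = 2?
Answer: -3109/29 - 152*sqrt(2)/29 ≈ -114.62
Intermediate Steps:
k(o) = 2
A = -69 - 8*sqrt(2) (A = -8*sqrt(2) - 1*69 = -8*sqrt(2) - 69 = -69 - 8*sqrt(2) ≈ -80.314)
A*(95/145) - 62 = (-69 - 8*sqrt(2))*(95/145) - 62 = (-69 - 8*sqrt(2))*(95*(1/145)) - 62 = (-69 - 8*sqrt(2))*(19/29) - 62 = (-1311/29 - 152*sqrt(2)/29) - 62 = -3109/29 - 152*sqrt(2)/29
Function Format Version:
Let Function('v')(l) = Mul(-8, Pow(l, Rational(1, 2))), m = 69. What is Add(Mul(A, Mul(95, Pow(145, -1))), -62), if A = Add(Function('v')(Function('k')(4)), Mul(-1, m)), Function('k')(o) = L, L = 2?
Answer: Add(Rational(-3109, 29), Mul(Rational(-152, 29), Pow(2, Rational(1, 2)))) ≈ -114.62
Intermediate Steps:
Function('k')(o) = 2
A = Add(-69, Mul(-8, Pow(2, Rational(1, 2)))) (A = Add(Mul(-8, Pow(2, Rational(1, 2))), Mul(-1, 69)) = Add(Mul(-8, Pow(2, Rational(1, 2))), -69) = Add(-69, Mul(-8, Pow(2, Rational(1, 2)))) ≈ -80.314)
Add(Mul(A, Mul(95, Pow(145, -1))), -62) = Add(Mul(Add(-69, Mul(-8, Pow(2, Rational(1, 2)))), Mul(95, Pow(145, -1))), -62) = Add(Mul(Add(-69, Mul(-8, Pow(2, Rational(1, 2)))), Mul(95, Rational(1, 145))), -62) = Add(Mul(Add(-69, Mul(-8, Pow(2, Rational(1, 2)))), Rational(19, 29)), -62) = Add(Add(Rational(-1311, 29), Mul(Rational(-152, 29), Pow(2, Rational(1, 2)))), -62) = Add(Rational(-3109, 29), Mul(Rational(-152, 29), Pow(2, Rational(1, 2))))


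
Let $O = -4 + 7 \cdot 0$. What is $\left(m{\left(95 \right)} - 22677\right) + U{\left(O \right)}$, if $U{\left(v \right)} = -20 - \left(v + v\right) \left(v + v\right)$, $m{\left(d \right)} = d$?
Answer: $-22666$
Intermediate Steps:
$O = -4$ ($O = -4 + 0 = -4$)
$U{\left(v \right)} = -20 - 4 v^{2}$ ($U{\left(v \right)} = -20 - 2 v 2 v = -20 - 4 v^{2}$)
$\left(m{\left(95 \right)} - 22677\right) + U{\left(O \right)} = \left(95 - 22677\right) - \left(20 + 4 \left(-4\right)^{2}\right) = -22582 - 84 = -22666$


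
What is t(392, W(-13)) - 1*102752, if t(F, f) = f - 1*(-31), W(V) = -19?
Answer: -102740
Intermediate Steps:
t(F, f) = 31 + f (t(F, f) = f + 31 = 31 + f)
t(392, W(-13)) - 1*102752 = (31 - 19) - 1*102752 = 12 - 102752 = -102740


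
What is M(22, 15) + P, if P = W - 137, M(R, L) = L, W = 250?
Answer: 128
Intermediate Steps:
P = 113 (P = 250 - 137 = 113)
M(22, 15) + P = 15 + 113 = 128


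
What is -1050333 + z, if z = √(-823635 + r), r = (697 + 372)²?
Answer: -1050333 + √319126 ≈ -1.0498e+6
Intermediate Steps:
r = 1142761 (r = 1069² = 1142761)
z = √319126 (z = √(-823635 + 1142761) = √319126 ≈ 564.91)
-1050333 + z = -1050333 + √319126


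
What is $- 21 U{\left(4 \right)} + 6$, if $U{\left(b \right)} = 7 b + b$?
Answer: $-666$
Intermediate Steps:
$U{\left(b \right)} = 8 b$
$- 21 U{\left(4 \right)} + 6 = - 21 \cdot 8 \cdot 4 + 6 = \left(-21\right) 32 + 6 = -672 + 6 = -666$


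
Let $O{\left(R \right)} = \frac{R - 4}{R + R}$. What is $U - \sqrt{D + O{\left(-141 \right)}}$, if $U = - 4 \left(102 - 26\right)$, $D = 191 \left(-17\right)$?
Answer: $-304 - \frac{i \sqrt{258173538}}{282} \approx -304.0 - 56.978 i$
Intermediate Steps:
$D = -3247$
$U = -304$ ($U = \left(-4\right) 76 = -304$)
$O{\left(R \right)} = \frac{-4 + R}{2 R}$
$U - \sqrt{D + O{\left(-141 \right)}} = -304 - \sqrt{-3247 + \frac{-4 - 141}{2 \left(-141\right)}} = -304 - \sqrt{-3247 + \frac{1}{2} \left(- \frac{1}{141}\right) \left(-145\right)} = -304 - \sqrt{-3247 + \frac{145}{282}} = -304 - \sqrt{- \frac{915509}{282}} = -304 - \frac{i \sqrt{258173538}}{282}$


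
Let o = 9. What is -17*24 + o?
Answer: -399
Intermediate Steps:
-17*24 + o = -17*24 + 9 = -408 + 9 = -399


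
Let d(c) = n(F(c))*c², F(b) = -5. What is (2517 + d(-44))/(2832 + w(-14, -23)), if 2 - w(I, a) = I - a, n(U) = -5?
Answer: -7163/2825 ≈ -2.5356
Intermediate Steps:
w(I, a) = 2 + a - I (w(I, a) = 2 - (I - a) = 2 + (a - I) = 2 + a - I)
d(c) = -5*c²
(2517 + d(-44))/(2832 + w(-14, -23)) = (2517 - 5*(-44)²)/(2832 + (2 - 23 - 1*(-14))) = (2517 - 5*1936)/(2832 + (2 - 23 + 14)) = (2517 - 9680)/(2832 - 7) = -7163/2825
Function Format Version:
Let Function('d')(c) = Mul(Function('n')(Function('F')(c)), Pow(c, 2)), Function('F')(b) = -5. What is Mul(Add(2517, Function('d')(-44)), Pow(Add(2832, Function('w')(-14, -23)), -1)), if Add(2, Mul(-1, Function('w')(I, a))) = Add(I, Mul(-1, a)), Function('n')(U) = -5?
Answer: Rational(-7163, 2825) ≈ -2.5356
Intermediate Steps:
Function('w')(I, a) = Add(2, a, Mul(-1, I)) (Function('w')(I, a) = Add(2, Mul(-1, Add(I, Mul(-1, a)))) = Add(2, Add(a, Mul(-1, I))) = Add(2, a, Mul(-1, I)))
Function('d')(c) = Mul(-5, Pow(c, 2))
Mul(Add(2517, Function('d')(-44)), Pow(Add(2832, Function('w')(-14, -23)), -1)) = Mul(Add(2517, Mul(-5, Pow(-44, 2))), Pow(Add(2832, Add(2, -23, Mul(-1, -14))), -1)) = Mul(Add(2517, Mul(-5, 1936)), Pow(Add(2832, Add(2, -23, 14)), -1)) = Mul(Add(2517, -9680), Pow(Add(2832, -7), -1)) = Mul(-7163, Pow(2825, -1)) = Mul(-7163, Rational(1, 2825)) = Rational(-7163, 2825)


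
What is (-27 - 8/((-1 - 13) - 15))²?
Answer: 600625/841 ≈ 714.18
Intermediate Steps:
(-27 - 8/((-1 - 13) - 15))² = (-27 - 8/(-14 - 15))² = (-27 - 8/(-29))² = (-27 - 8*(-1/29))² = (-27 + 8/29)² = (-775/29)² = 600625/841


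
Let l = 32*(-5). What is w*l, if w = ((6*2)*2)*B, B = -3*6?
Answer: 69120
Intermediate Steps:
B = -18
l = -160
w = -432 (w = ((6*2)*2)*(-18) = (12*2)*(-18) = 24*(-18) = -432)
w*l = -432*(-160) = 69120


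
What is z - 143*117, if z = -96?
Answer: -16827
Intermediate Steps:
z - 143*117 = -96 - 143*117 = -96 - 16731 = -16827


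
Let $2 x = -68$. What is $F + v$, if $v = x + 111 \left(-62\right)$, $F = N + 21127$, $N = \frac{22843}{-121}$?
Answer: $\frac{1696688}{121} \approx 14022.0$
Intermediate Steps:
$x = -34$ ($x = \frac{1}{2} \left(-68\right) = -34$)
$N = - \frac{22843}{121}$ ($N = 22843 \left(- \frac{1}{121}\right) = - \frac{22843}{121} \approx -188.79$)
$F = \frac{2533524}{121}$ ($F = - \frac{22843}{121} + 21127 = \frac{2533524}{121} \approx 20938.0$)
$v = -6916$ ($v = -34 + 111 \left(-62\right) = -34 - 6882 = -6916$)
$F + v = \frac{2533524}{121} - 6916 = \frac{1696688}{121}$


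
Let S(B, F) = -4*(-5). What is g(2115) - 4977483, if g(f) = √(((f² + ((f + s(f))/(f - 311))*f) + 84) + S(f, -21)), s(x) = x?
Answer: -4977483 + √3643553216666/902 ≈ -4.9754e+6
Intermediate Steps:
S(B, F) = 20
g(f) = √(104 + f² + 2*f²/(-311 + f)) (g(f) = √(((f² + ((f + f)/(f - 311))*f) + 84) + 20) = √(((f² + ((2*f)/(-311 + f))*f) + 84) + 20) = √(((f² + (2*f/(-311 + f))*f) + 84) + 20) = √(((f² + 2*f²/(-311 + f)) + 84) + 20) = √((84 + f² + 2*f²/(-311 + f)) + 20) = √(104 + f² + 2*f²/(-311 + f)))
g(2115) - 4977483 = √((2*2115² + (-311 + 2115)*(104 + 2115²))/(-311 + 2115)) - 4977483 = √((2*4473225 + 1804*(104 + 4473225))/1804) - 4977483 = √((8946450 + 1804*4473329)/1804) - 4977483 = √((8946450 + 8069885516)/1804) - 4977483 = √((1/1804)*8078831966) - 4977483 = √(4039415983/902) - 4977483 = √3643553216666/902 - 4977483 = -4977483 + √3643553216666/902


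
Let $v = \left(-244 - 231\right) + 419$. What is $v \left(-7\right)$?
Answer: $392$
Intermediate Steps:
$v = -56$ ($v = -475 + 419 = -56$)
$v \left(-7\right) = \left(-56\right) \left(-7\right) = 392$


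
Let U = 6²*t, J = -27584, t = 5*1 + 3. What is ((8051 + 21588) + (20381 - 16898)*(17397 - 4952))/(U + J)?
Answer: -21687787/13648 ≈ -1589.1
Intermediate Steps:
t = 8 (t = 5 + 3 = 8)
U = 288 (U = 6²*8 = 36*8 = 288)
((8051 + 21588) + (20381 - 16898)*(17397 - 4952))/(U + J) = ((8051 + 21588) + (20381 - 16898)*(17397 - 4952))/(288 - 27584) = (29639 + 3483*12445)/(-27296) = (29639 + 43345935)*(-1/27296) = 43375574*(-1/27296) = -21687787/13648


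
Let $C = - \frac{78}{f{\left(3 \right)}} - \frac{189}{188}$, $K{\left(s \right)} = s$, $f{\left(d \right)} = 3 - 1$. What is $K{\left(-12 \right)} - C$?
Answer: $\frac{5265}{188} \approx 28.005$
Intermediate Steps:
$f{\left(d \right)} = 2$
$C = - \frac{7521}{188}$ ($C = - \frac{78}{2} - \frac{189}{188} = \left(-78\right) \frac{1}{2} - \frac{189}{188} = -39 - \frac{189}{188} = - \frac{7521}{188} \approx -40.005$)
$K{\left(-12 \right)} - C = -12 - - \frac{7521}{188} = -12 + \frac{7521}{188} = \frac{5265}{188}$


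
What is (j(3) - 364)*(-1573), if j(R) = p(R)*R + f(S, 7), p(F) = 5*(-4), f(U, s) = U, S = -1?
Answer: 668525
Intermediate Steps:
p(F) = -20
j(R) = -1 - 20*R (j(R) = -20*R - 1 = -1 - 20*R)
(j(3) - 364)*(-1573) = ((-1 - 20*3) - 364)*(-1573) = ((-1 - 60) - 364)*(-1573) = (-61 - 364)*(-1573) = -425*(-1573) = 668525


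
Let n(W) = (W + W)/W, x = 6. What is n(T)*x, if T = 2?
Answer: 12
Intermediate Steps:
n(W) = 2 (n(W) = (2*W)/W = 2)
n(T)*x = 2*6 = 12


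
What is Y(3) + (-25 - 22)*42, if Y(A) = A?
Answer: -1971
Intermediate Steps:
Y(3) + (-25 - 22)*42 = 3 + (-25 - 22)*42 = 3 - 47*42 = 3 - 1974 = -1971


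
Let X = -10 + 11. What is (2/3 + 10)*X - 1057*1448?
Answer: -4591576/3 ≈ -1.5305e+6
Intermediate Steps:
X = 1
(2/3 + 10)*X - 1057*1448 = (2/3 + 10)*1 - 1057*1448 = (2*(⅓) + 10)*1 - 1530536 = (⅔ + 10)*1 - 1530536 = (32/3)*1 - 1530536 = 32/3 - 1530536 = -4591576/3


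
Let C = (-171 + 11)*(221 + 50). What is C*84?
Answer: -3642240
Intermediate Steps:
C = -43360 (C = -160*271 = -43360)
C*84 = -43360*84 = -3642240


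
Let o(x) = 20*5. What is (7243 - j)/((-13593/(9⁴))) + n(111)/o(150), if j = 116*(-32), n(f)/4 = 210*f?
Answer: -98669403/22655 ≈ -4355.3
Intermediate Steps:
n(f) = 840*f (n(f) = 4*(210*f) = 840*f)
j = -3712
o(x) = 100
(7243 - j)/((-13593/(9⁴))) + n(111)/o(150) = (7243 - 1*(-3712))/((-13593/(9⁴))) + (840*111)/100 = (7243 + 3712)/((-13593/6561)) + 93240*(1/100) = 10955/((-13593*1/6561)) + 4662/5 = 10955/(-4531/2187) + 4662/5 = 10955*(-2187/4531) + 4662/5 = -23958585/4531 + 4662/5 = -98669403/22655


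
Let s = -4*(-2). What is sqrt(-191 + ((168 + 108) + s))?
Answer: sqrt(93) ≈ 9.6436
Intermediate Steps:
s = 8
sqrt(-191 + ((168 + 108) + s)) = sqrt(-191 + ((168 + 108) + 8)) = sqrt(-191 + (276 + 8)) = sqrt(-191 + 284) = sqrt(93)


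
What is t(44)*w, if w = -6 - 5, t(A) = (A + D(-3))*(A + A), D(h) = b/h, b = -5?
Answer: -132616/3 ≈ -44205.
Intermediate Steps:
D(h) = -5/h
t(A) = 2*A*(5/3 + A) (t(A) = (A - 5/(-3))*(A + A) = (A - 5*(-⅓))*(2*A) = (A + 5/3)*(2*A) = (5/3 + A)*(2*A) = 2*A*(5/3 + A))
w = -11
t(44)*w = ((⅔)*44*(5 + 3*44))*(-11) = ((⅔)*44*(5 + 132))*(-11) = ((⅔)*44*137)*(-11) = (12056/3)*(-11) = -132616/3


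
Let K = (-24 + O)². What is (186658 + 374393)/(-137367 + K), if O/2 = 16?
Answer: -561051/137303 ≈ -4.0862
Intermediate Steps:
O = 32 (O = 2*16 = 32)
K = 64 (K = (-24 + 32)² = 8² = 64)
(186658 + 374393)/(-137367 + K) = (186658 + 374393)/(-137367 + 64) = 561051/(-137303) = 561051*(-1/137303) = -561051/137303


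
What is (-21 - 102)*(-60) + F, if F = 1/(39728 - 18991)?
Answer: 153039061/20737 ≈ 7380.0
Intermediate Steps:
F = 1/20737 ≈ 4.8223e-5
(-21 - 102)*(-60) + F = (-21 - 102)*(-60) + 1/20737 = -123*(-60) + 1/20737 = 7380 + 1/20737 = 153039061/20737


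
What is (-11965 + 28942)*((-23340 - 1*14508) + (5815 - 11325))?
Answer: -736088766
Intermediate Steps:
(-11965 + 28942)*((-23340 - 1*14508) + (5815 - 11325)) = 16977*((-23340 - 14508) - 5510) = 16977*(-37848 - 5510) = 16977*(-43358) = -736088766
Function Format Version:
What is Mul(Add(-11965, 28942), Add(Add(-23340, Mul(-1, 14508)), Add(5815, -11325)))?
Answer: -736088766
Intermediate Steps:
Mul(Add(-11965, 28942), Add(Add(-23340, Mul(-1, 14508)), Add(5815, -11325))) = Mul(16977, Add(Add(-23340, -14508), -5510)) = Mul(16977, Add(-37848, -5510)) = Mul(16977, -43358) = -736088766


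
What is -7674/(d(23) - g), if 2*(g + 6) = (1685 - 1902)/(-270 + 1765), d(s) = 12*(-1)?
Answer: 22945260/17723 ≈ 1294.7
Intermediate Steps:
d(s) = -12
g = -18157/2990 (g = -6 + ((1685 - 1902)/(-270 + 1765))/2 = -6 + (-217/1495)/2 = -6 + (-217*1/1495)/2 = -6 + (½)*(-217/1495) = -6 - 217/2990 = -18157/2990 ≈ -6.0726)
-7674/(d(23) - g) = -7674/(-12 - 1*(-18157/2990)) = -7674/(-12 + 18157/2990) = -7674/(-17723/2990) = -7674*(-2990/17723) = 22945260/17723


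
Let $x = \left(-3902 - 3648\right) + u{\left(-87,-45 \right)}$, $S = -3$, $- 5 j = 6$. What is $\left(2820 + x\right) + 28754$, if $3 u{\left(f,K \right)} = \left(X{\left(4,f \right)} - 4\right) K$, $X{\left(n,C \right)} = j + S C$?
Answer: $20187$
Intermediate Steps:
$j = - \frac{6}{5}$ ($j = \left(- \frac{1}{5}\right) 6 = - \frac{6}{5} \approx -1.2$)
$X{\left(n,C \right)} = - \frac{6}{5} - 3 C$
$u{\left(f,K \right)} = \frac{K \left(- \frac{26}{5} - 3 f\right)}{3}$ ($u{\left(f,K \right)} = \frac{\left(\left(- \frac{6}{5} - 3 f\right) - 4\right) K}{3} = \frac{\left(- \frac{26}{5} - 3 f\right) K}{3} = \frac{K \left(- \frac{26}{5} - 3 f\right)}{3}$)
$x = -11387$ ($x = \left(-3902 - 3648\right) + \frac{1}{15} \left(-45\right) \left(-26 - -1305\right) = -7550 + \frac{1}{15} \left(-45\right) \left(-26 + 1305\right) = -7550 + \frac{1}{15} \left(-45\right) 1279 = -7550 - 3837 = -11387$)
$\left(2820 + x\right) + 28754 = \left(2820 - 11387\right) + 28754 = -8567 + 28754 = 20187$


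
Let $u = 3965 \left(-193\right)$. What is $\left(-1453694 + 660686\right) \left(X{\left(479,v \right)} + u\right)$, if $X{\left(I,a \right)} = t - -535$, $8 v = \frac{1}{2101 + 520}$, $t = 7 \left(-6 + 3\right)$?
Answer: $606437800848$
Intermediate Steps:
$t = -21$ ($t = 7 \left(-3\right) = -21$)
$v = \frac{1}{20968}$ ($v = \frac{1}{8 \left(2101 + 520\right)} = \frac{1}{8 \cdot 2621} = \frac{1}{8} \cdot \frac{1}{2621} = \frac{1}{20968} \approx 4.7692 \cdot 10^{-5}$)
$X{\left(I,a \right)} = 514$ ($X{\left(I,a \right)} = -21 - -535 = -21 + 535 = 514$)
$u = -765245$
$\left(-1453694 + 660686\right) \left(X{\left(479,v \right)} + u\right) = \left(-1453694 + 660686\right) \left(514 - 765245\right) = \left(-793008\right) \left(-764731\right) = 606437800848$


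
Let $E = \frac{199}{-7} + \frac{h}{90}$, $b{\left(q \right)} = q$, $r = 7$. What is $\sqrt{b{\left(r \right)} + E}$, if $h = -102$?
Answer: $\frac{i \sqrt{248745}}{105} \approx 4.7499 i$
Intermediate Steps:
$E = - \frac{3104}{105}$ ($E = \frac{199}{-7} - \frac{102}{90} = 199 \left(- \frac{1}{7}\right) - \frac{17}{15} = - \frac{199}{7} - \frac{17}{15} = - \frac{3104}{105} \approx -29.562$)
$\sqrt{b{\left(r \right)} + E} = \sqrt{7 - \frac{3104}{105}} = \sqrt{- \frac{2369}{105}} = \frac{i \sqrt{248745}}{105}$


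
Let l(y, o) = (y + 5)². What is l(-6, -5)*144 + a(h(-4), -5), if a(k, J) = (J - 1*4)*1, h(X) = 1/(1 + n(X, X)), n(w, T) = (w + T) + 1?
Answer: 135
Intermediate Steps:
n(w, T) = 1 + T + w (n(w, T) = (T + w) + 1 = 1 + T + w)
h(X) = 1/(2 + 2*X) (h(X) = 1/(1 + (1 + X + X)) = 1/(1 + (1 + 2*X)) = 1/(2 + 2*X))
l(y, o) = (5 + y)²
a(k, J) = -4 + J (a(k, J) = (J - 4)*1 = (-4 + J)*1 = -4 + J)
l(-6, -5)*144 + a(h(-4), -5) = (5 - 6)²*144 + (-4 - 5) = (-1)²*144 - 9 = 1*144 - 9 = 144 - 9 = 135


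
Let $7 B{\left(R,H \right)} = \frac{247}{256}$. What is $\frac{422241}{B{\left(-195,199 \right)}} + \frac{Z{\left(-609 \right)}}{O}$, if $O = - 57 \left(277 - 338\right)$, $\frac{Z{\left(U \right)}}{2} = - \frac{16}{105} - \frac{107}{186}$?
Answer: $\frac{150237806644433}{49043085} \approx 3.0634 \cdot 10^{6}$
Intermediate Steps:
$Z{\left(U \right)} = - \frac{1579}{1085}$ ($Z{\left(U \right)} = 2 \left(- \frac{16}{105} - \frac{107}{186}\right) = 2 \left(- \frac{1579}{2170}\right) = - \frac{1579}{1085}$)
$B{\left(R,H \right)} = \frac{247}{1792}$ ($B{\left(R,H \right)} = \frac{247 \cdot \frac{1}{256}}{7} = \frac{1}{7} \cdot \frac{247}{256} = \frac{247}{1792}$)
$O = 3477$ ($O = \left(-57\right) \left(-61\right) = 3477$)
$\frac{422241}{B{\left(-195,199 \right)}} + \frac{Z{\left(-609 \right)}}{O} = \frac{422241}{\frac{247}{1792}} - \frac{1579}{1085 \cdot 3477} = 422241 \cdot \frac{1792}{247} - \frac{1579}{3772545} = \frac{756655872}{247} - \frac{1579}{3772545} = \frac{150237806644433}{49043085}$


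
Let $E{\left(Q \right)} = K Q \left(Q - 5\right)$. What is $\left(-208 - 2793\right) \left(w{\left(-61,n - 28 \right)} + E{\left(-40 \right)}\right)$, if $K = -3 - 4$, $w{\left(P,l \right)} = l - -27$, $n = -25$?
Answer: $37890626$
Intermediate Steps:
$w{\left(P,l \right)} = 27 + l$ ($w{\left(P,l \right)} = l + 27 = 27 + l$)
$K = -7$
$E{\left(Q \right)} = - 7 Q \left(-5 + Q\right)$ ($E{\left(Q \right)} = - 7 Q \left(Q - 5\right) = - 7 Q \left(-5 + Q\right)$)
$\left(-208 - 2793\right) \left(w{\left(-61,n - 28 \right)} + E{\left(-40 \right)}\right) = \left(-208 - 2793\right) \left(\left(27 - 53\right) + 7 \left(-40\right) \left(5 - -40\right)\right) = - 3001 \left(\left(27 - 53\right) + 7 \left(-40\right) \left(5 + 40\right)\right) = - 3001 \left(-26 + 7 \left(-40\right) 45\right) = - 3001 \left(-26 - 12600\right) = \left(-3001\right) \left(-12626\right) = 37890626$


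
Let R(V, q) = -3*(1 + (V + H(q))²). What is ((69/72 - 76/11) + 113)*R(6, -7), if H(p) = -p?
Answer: -2402185/44 ≈ -54595.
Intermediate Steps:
R(V, q) = -3 - 3*(V - q)² (R(V, q) = -3*(1 + (V - q)²) = -3 - 3*(V - q)²)
((69/72 - 76/11) + 113)*R(6, -7) = ((69/72 - 76/11) + 113)*(-3 - 3*(6 - 1*(-7))²) = ((69*(1/72) - 76*1/11) + 113)*(-3 - 3*(6 + 7)²) = ((23/24 - 76/11) + 113)*(-3 - 3*13²) = (-1571/264 + 113)*(-3 - 3*169) = 28261*(-3 - 507)/264 = (28261/264)*(-510) = -2402185/44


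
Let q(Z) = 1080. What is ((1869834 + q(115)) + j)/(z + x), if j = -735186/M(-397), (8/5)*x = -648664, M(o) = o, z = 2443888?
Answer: 247829348/269757927 ≈ 0.91871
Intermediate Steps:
x = -405415 (x = (5/8)*(-648664) = -405415)
j = 735186/397 (j = -735186/(-397) = -735186*(-1/397) = 735186/397 ≈ 1851.9)
((1869834 + q(115)) + j)/(z + x) = ((1869834 + 1080) + 735186/397)/(2443888 - 405415) = (1870914 + 735186/397)/2038473 = (743488044/397)*(1/2038473) = 247829348/269757927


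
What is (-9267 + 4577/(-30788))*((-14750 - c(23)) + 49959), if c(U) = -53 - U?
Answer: -10067409392305/30788 ≈ -3.2699e+8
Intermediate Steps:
(-9267 + 4577/(-30788))*((-14750 - c(23)) + 49959) = (-9267 + 4577/(-30788))*((-14750 - (-53 - 1*23)) + 49959) = (-9267 + 4577*(-1/30788))*((-14750 - (-53 - 23)) + 49959) = (-9267 - 4577/30788)*((-14750 - 1*(-76)) + 49959) = -285316973*((-14750 + 76) + 49959)/30788 = -285316973*(-14674 + 49959)/30788 = -285316973/30788*35285 = -10067409392305/30788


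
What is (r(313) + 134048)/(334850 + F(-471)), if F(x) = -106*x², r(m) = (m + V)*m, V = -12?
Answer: -228261/23180296 ≈ -0.0098472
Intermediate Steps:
r(m) = m*(-12 + m) (r(m) = (m - 12)*m = (-12 + m)*m = m*(-12 + m))
(r(313) + 134048)/(334850 + F(-471)) = (313*(-12 + 313) + 134048)/(334850 - 106*(-471)²) = (313*301 + 134048)/(334850 - 106*221841) = (94213 + 134048)/(334850 - 23515146) = 228261/(-23180296) = 228261*(-1/23180296) = -228261/23180296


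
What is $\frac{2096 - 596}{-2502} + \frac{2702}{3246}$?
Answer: $\frac{17513}{75199} \approx 0.23289$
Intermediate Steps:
$\frac{2096 - 596}{-2502} + \frac{2702}{3246} = 1500 \left(- \frac{1}{2502}\right) + 2702 \cdot \frac{1}{3246} = - \frac{250}{417} + \frac{1351}{1623} = \frac{17513}{75199}$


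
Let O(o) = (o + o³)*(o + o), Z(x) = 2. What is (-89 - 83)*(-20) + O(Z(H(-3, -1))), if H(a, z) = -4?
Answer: 3480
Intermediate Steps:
O(o) = 2*o*(o + o³) (O(o) = (o + o³)*(2*o) = 2*o*(o + o³))
(-89 - 83)*(-20) + O(Z(H(-3, -1))) = (-89 - 83)*(-20) + 2*2²*(1 + 2²) = -172*(-20) + 2*4*(1 + 4) = 3440 + 2*4*5 = 3440 + 40 = 3480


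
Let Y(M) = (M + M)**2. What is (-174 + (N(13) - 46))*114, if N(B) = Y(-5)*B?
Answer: 123120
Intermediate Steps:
Y(M) = 4*M**2 (Y(M) = (2*M)**2 = 4*M**2)
N(B) = 100*B (N(B) = (4*(-5)**2)*B = (4*25)*B = 100*B)
(-174 + (N(13) - 46))*114 = (-174 + (100*13 - 46))*114 = (-174 + (1300 - 46))*114 = (-174 + 1254)*114 = 1080*114 = 123120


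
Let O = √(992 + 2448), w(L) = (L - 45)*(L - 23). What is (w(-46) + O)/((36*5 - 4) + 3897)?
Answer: 6279/4073 + 4*√215/4073 ≈ 1.5560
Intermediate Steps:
w(L) = (-45 + L)*(-23 + L)
O = 4*√215 (O = √3440 = 4*√215 ≈ 58.651)
(w(-46) + O)/((36*5 - 4) + 3897) = ((1035 + (-46)² - 68*(-46)) + 4*√215)/((36*5 - 4) + 3897) = ((1035 + 2116 + 3128) + 4*√215)/((180 - 4) + 3897) = (6279 + 4*√215)/(176 + 3897) = (6279 + 4*√215)/4073 = (6279 + 4*√215)*(1/4073) = 6279/4073 + 4*√215/4073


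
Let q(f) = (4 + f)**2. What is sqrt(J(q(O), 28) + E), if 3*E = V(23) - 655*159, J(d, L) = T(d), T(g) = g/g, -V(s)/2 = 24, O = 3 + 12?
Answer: I*sqrt(34730) ≈ 186.36*I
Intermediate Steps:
O = 15
V(s) = -48 (V(s) = -2*24 = -48)
T(g) = 1
J(d, L) = 1
E = -34731 (E = (-48 - 655*159)/3 = (-48 - 104145)/3 = (1/3)*(-104193) = -34731)
sqrt(J(q(O), 28) + E) = sqrt(1 - 34731) = sqrt(-34730) = I*sqrt(34730)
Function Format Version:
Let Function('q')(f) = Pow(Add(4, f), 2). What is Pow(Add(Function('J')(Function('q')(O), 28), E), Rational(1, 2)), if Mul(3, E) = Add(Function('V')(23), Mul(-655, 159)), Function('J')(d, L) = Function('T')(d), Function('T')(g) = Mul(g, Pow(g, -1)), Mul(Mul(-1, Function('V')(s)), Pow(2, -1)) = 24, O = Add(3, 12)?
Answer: Mul(I, Pow(34730, Rational(1, 2))) ≈ Mul(186.36, I)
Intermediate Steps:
O = 15
Function('V')(s) = -48 (Function('V')(s) = Mul(-2, 24) = -48)
Function('T')(g) = 1
Function('J')(d, L) = 1
E = -34731 (E = Mul(Rational(1, 3), Add(-48, Mul(-655, 159))) = Mul(Rational(1, 3), Add(-48, -104145)) = Mul(Rational(1, 3), -104193) = -34731)
Pow(Add(Function('J')(Function('q')(O), 28), E), Rational(1, 2)) = Pow(Add(1, -34731), Rational(1, 2)) = Pow(-34730, Rational(1, 2)) = Mul(I, Pow(34730, Rational(1, 2)))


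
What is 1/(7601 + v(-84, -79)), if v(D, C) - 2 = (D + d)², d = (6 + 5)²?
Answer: 1/8972 ≈ 0.00011146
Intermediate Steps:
d = 121 (d = 11² = 121)
v(D, C) = 2 + (121 + D)² (v(D, C) = 2 + (D + 121)² = 2 + (121 + D)²)
1/(7601 + v(-84, -79)) = 1/(7601 + (2 + (121 - 84)²)) = 1/(7601 + (2 + 37²)) = 1/(7601 + (2 + 1369)) = 1/(7601 + 1371) = 1/8972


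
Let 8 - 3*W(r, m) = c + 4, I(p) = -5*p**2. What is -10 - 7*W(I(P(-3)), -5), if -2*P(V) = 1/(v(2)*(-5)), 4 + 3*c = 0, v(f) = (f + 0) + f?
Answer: -202/9 ≈ -22.444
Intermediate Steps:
v(f) = 2*f (v(f) = f + f = 2*f)
c = -4/3 (c = -4/3 + (1/3)*0 = -4/3 + 0 = -4/3 ≈ -1.3333)
P(V) = 1/40 (P(V) = -1/(2*((2*2)*(-5))) = -1/(2*(4*(-5))) = -1/2/(-20) = -1/2*(-1/20) = 1/40)
W(r, m) = 16/9 (W(r, m) = 8/3 - (-4/3 + 4)/3 = 8/3 - 1/3*8/3 = 8/3 - 8/9 = 16/9)
-10 - 7*W(I(P(-3)), -5) = -10 - 7*16/9 = -10 - 112/9 = -202/9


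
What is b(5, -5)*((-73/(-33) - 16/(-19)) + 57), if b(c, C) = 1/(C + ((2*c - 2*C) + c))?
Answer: 18827/6270 ≈ 3.0027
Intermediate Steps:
b(c, C) = 1/(-C + 3*c) (b(c, C) = 1/(C + ((-2*C + 2*c) + c)) = 1/(C + (-2*C + 3*c)) = 1/(-C + 3*c))
b(5, -5)*((-73/(-33) - 16/(-19)) + 57) = ((-73/(-33) - 16/(-19)) + 57)/(-1*(-5) + 3*5) = ((-73*(-1/33) - 16*(-1/19)) + 57)/(5 + 15) = ((73/33 + 16/19) + 57)/20 = (1915/627 + 57)/20 = (1/20)*(37654/627) = 18827/6270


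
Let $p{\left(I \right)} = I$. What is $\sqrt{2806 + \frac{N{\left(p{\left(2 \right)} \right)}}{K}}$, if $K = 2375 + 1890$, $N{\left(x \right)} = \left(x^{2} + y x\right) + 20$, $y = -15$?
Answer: $\frac{4 \sqrt{3190109110}}{4265} \approx 52.972$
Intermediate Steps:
$N{\left(x \right)} = 20 + x^{2} - 15 x$ ($N{\left(x \right)} = \left(x^{2} - 15 x\right) + 20 = 20 + x^{2} - 15 x$)
$K = 4265$
$\sqrt{2806 + \frac{N{\left(p{\left(2 \right)} \right)}}{K}} = \sqrt{2806 + \frac{20 + 2^{2} - 30}{4265}} = \sqrt{2806 + \left(20 + 4 - 30\right) \frac{1}{4265}} = \sqrt{2806 - \frac{6}{4265}} = \sqrt{\frac{11967584}{4265}} = \frac{4 \sqrt{3190109110}}{4265}$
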